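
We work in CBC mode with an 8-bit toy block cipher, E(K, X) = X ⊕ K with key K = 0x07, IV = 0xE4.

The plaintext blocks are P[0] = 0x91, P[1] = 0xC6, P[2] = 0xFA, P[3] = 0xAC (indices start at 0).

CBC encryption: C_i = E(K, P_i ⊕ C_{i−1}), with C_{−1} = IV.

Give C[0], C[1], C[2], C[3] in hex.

C[0]: P[0] ⊕ 0xE4 = 0x75; E(K, 0x75) = 0x72.
C[1]: P[1] ⊕ 0x72 = 0xB4; E(K, 0xB4) = 0xB3.
C[2]: P[2] ⊕ 0xB3 = 0x49; E(K, 0x49) = 0x4E.
C[3]: P[3] ⊕ 0x4E = 0xE2; E(K, 0xE2) = 0xE5.

C[0] = 0x72, C[1] = 0xB3, C[2] = 0x4E, C[3] = 0xE5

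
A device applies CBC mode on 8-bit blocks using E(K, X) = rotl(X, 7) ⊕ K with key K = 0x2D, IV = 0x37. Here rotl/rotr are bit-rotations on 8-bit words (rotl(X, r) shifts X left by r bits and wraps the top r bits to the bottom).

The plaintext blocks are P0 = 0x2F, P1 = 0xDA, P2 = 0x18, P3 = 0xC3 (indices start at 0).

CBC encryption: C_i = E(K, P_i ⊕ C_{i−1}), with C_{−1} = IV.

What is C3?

C0: P0 ⊕ 0x37 = 0x18; E(K, 0x18) = 0x21.
C1: P1 ⊕ 0x21 = 0xFB; E(K, 0xFB) = 0xD0.
C2: P2 ⊕ 0xD0 = 0xC8; E(K, 0xC8) = 0x49.
C3: P3 ⊕ 0x49 = 0x8A; E(K, 0x8A) = 0x68.

C3 = 0x68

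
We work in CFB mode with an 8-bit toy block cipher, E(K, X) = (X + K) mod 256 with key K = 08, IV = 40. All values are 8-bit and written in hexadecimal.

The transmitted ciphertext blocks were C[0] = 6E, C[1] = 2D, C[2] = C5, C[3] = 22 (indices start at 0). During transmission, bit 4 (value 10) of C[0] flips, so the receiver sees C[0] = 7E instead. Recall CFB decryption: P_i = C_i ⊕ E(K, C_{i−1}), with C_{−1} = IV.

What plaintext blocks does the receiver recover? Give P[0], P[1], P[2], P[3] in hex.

Only C[0] changed, to 7E. In CFB, a change in C_i flips the same bit in P_i and garbles P_{i+1}. Decrypting the received ciphertext:
P[0]: E(K, 40) = 48; 7E ⊕ 48 = 36.
P[1]: E(K, 7E) = 86; 2D ⊕ 86 = AB.
P[2]: E(K, 2D) = 35; C5 ⊕ 35 = F0.
P[3]: E(K, C5) = CD; 22 ⊕ CD = EF.
Blocks that differ from the original plaintext: P[0], P[1].

P[0] = 36, P[1] = AB, P[2] = F0, P[3] = EF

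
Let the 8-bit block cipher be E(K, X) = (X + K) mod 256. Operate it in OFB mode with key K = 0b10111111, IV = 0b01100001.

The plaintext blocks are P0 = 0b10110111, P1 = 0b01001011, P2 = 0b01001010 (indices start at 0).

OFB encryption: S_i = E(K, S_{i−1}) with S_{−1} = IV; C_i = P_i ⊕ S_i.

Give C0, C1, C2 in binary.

C0: S = E(K, 0b01100001) = 0b00100000; 0b10110111 ⊕ 0b00100000 = 0b10010111.
C1: S = E(K, 0b00100000) = 0b11011111; 0b01001011 ⊕ 0b11011111 = 0b10010100.
C2: S = E(K, 0b11011111) = 0b10011110; 0b01001010 ⊕ 0b10011110 = 0b11010100.

C0 = 0b10010111, C1 = 0b10010100, C2 = 0b11010100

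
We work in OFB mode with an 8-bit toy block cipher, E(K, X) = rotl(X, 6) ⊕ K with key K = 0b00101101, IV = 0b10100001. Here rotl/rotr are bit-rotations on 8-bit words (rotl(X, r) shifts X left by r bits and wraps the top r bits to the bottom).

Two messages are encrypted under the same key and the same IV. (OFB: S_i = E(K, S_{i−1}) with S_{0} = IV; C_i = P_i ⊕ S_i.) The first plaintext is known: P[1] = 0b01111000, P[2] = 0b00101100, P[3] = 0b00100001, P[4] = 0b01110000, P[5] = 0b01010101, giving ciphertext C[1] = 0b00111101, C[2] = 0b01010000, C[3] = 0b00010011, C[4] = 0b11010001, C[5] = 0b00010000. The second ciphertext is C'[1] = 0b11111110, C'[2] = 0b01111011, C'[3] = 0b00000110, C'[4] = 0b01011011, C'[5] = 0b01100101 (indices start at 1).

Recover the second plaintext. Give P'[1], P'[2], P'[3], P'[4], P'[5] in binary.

In OFB with a reused IV, both messages share the same keystream S_i, so C_i ⊕ C'_i = P_i ⊕ P'_i and thus P'_i = P_i ⊕ C_i ⊕ C'_i.
P'[1]: 0b01111000 ⊕ 0b00111101 ⊕ 0b11111110 = 0b10111011.
P'[2]: 0b00101100 ⊕ 0b01010000 ⊕ 0b01111011 = 0b00000111.
P'[3]: 0b00100001 ⊕ 0b00010011 ⊕ 0b00000110 = 0b00110100.
P'[4]: 0b01110000 ⊕ 0b11010001 ⊕ 0b01011011 = 0b11111010.
P'[5]: 0b01010101 ⊕ 0b00010000 ⊕ 0b01100101 = 0b00100000.

P'[1] = 0b10111011, P'[2] = 0b00000111, P'[3] = 0b00110100, P'[4] = 0b11111010, P'[5] = 0b00100000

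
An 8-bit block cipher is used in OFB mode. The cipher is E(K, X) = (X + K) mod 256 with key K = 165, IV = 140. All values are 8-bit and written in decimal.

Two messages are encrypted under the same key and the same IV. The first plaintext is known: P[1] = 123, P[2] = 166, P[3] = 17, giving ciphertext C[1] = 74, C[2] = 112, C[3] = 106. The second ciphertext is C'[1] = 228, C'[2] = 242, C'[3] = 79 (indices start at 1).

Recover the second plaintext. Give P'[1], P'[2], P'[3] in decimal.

P'[1] = 213, P'[2] = 36, P'[3] = 52

In OFB with a reused IV, both messages share the same keystream S_i, so C_i ⊕ C'_i = P_i ⊕ P'_i and thus P'_i = P_i ⊕ C_i ⊕ C'_i.
P'[1]: 123 ⊕ 74 ⊕ 228 = 213.
P'[2]: 166 ⊕ 112 ⊕ 242 = 36.
P'[3]: 17 ⊕ 106 ⊕ 79 = 52.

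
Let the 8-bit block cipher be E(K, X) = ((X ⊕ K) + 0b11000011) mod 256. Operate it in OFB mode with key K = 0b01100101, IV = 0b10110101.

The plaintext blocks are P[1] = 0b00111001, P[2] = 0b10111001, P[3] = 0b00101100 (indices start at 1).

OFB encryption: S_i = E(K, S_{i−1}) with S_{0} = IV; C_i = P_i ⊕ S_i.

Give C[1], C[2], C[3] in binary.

C[1] = 0b10101010, C[2] = 0b00000000, C[3] = 0b10110011

C[1]: S = E(K, 0b10110101) = 0b10010011; 0b00111001 ⊕ 0b10010011 = 0b10101010.
C[2]: S = E(K, 0b10010011) = 0b10111001; 0b10111001 ⊕ 0b10111001 = 0b00000000.
C[3]: S = E(K, 0b10111001) = 0b10011111; 0b00101100 ⊕ 0b10011111 = 0b10110011.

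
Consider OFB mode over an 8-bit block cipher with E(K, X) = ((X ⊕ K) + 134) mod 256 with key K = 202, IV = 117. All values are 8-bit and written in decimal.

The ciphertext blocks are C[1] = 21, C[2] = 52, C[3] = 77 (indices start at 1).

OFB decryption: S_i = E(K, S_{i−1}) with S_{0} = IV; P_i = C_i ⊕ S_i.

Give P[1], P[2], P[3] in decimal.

P[1] = 80, P[2] = 33, P[3] = 40

P[1]: S = E(K, 117) = 69; 21 ⊕ 69 = 80.
P[2]: S = E(K, 69) = 21; 52 ⊕ 21 = 33.
P[3]: S = E(K, 21) = 101; 77 ⊕ 101 = 40.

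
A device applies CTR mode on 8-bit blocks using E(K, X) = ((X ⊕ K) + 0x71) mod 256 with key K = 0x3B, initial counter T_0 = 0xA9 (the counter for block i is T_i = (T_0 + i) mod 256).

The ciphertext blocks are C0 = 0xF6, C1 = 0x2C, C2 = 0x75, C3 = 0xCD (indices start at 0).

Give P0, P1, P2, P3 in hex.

CTR decryption: S_i = E(K, T_i) where T_i is the counter for block i; P_i = C_i ⊕ S_i.
P0: T = 0xA9, S = E(K, T) = 0x03; 0xF6 ⊕ 0x03 = 0xF5.
P1: T = 0xAA, S = E(K, T) = 0x02; 0x2C ⊕ 0x02 = 0x2E.
P2: T = 0xAB, S = E(K, T) = 0x01; 0x75 ⊕ 0x01 = 0x74.
P3: T = 0xAC, S = E(K, T) = 0x08; 0xCD ⊕ 0x08 = 0xC5.

P0 = 0xF5, P1 = 0x2E, P2 = 0x74, P3 = 0xC5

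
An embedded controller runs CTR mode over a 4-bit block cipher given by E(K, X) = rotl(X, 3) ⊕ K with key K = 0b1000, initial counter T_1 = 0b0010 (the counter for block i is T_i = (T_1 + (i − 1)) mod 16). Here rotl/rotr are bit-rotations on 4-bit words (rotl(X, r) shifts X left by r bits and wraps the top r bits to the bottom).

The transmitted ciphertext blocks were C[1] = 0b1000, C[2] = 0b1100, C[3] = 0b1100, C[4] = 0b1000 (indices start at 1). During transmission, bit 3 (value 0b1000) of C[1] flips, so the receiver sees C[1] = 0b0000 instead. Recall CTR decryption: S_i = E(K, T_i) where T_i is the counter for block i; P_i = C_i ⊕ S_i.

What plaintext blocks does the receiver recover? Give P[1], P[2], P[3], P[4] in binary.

P[1] = 0b1001, P[2] = 0b1101, P[3] = 0b0110, P[4] = 0b1010

Only C[1] changed, to 0b0000. In CTR, a change in C_i flips the same bit in P_i only; the keystream is unaffected. Decrypting the received ciphertext:
P[1]: T = 0b0010, S = E(K, T) = 0b1001; 0b0000 ⊕ 0b1001 = 0b1001.
P[2]: T = 0b0011, S = E(K, T) = 0b0001; 0b1100 ⊕ 0b0001 = 0b1101.
P[3]: T = 0b0100, S = E(K, T) = 0b1010; 0b1100 ⊕ 0b1010 = 0b0110.
P[4]: T = 0b0101, S = E(K, T) = 0b0010; 0b1000 ⊕ 0b0010 = 0b1010.
Blocks that differ from the original plaintext: P[1].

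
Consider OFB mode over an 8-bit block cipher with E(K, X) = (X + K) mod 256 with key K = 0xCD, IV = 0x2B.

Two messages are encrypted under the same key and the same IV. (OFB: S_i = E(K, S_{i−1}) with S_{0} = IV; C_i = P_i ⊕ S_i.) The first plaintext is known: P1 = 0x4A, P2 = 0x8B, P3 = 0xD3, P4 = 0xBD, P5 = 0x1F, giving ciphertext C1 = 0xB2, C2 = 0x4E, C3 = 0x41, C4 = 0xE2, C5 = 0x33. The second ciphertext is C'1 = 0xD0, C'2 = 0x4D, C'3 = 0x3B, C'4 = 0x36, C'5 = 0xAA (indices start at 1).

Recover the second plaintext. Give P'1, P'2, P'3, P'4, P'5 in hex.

P'1 = 0x28, P'2 = 0x88, P'3 = 0xA9, P'4 = 0x69, P'5 = 0x86

In OFB with a reused IV, both messages share the same keystream S_i, so C_i ⊕ C'_i = P_i ⊕ P'_i and thus P'_i = P_i ⊕ C_i ⊕ C'_i.
P'1: 0x4A ⊕ 0xB2 ⊕ 0xD0 = 0x28.
P'2: 0x8B ⊕ 0x4E ⊕ 0x4D = 0x88.
P'3: 0xD3 ⊕ 0x41 ⊕ 0x3B = 0xA9.
P'4: 0xBD ⊕ 0xE2 ⊕ 0x36 = 0x69.
P'5: 0x1F ⊕ 0x33 ⊕ 0xAA = 0x86.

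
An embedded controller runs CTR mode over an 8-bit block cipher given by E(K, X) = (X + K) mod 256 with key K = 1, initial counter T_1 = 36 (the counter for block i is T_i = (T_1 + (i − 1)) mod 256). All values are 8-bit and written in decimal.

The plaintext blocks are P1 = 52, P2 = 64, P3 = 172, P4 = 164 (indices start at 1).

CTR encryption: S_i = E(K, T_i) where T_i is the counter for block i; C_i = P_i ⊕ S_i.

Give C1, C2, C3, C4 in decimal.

C1 = 17, C2 = 102, C3 = 139, C4 = 140

C1: T = 36, S = E(K, T) = 37; 52 ⊕ 37 = 17.
C2: T = 37, S = E(K, T) = 38; 64 ⊕ 38 = 102.
C3: T = 38, S = E(K, T) = 39; 172 ⊕ 39 = 139.
C4: T = 39, S = E(K, T) = 40; 164 ⊕ 40 = 140.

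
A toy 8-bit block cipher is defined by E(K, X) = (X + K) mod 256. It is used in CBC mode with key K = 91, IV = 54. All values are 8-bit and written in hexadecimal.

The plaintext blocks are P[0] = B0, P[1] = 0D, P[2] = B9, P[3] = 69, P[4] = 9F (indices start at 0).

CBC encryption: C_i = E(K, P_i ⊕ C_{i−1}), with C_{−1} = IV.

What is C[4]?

C[0]: P[0] ⊕ 54 = E4; E(K, E4) = 75.
C[1]: P[1] ⊕ 75 = 78; E(K, 78) = 09.
C[2]: P[2] ⊕ 09 = B0; E(K, B0) = 41.
C[3]: P[3] ⊕ 41 = 28; E(K, 28) = B9.
C[4]: P[4] ⊕ B9 = 26; E(K, 26) = B7.

C[4] = B7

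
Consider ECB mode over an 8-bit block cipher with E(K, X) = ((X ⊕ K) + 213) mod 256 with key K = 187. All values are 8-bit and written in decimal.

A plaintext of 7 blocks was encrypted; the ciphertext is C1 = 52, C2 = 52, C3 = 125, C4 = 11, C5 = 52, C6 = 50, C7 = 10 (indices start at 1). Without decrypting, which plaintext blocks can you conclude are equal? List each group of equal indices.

ECB encrypts each block independently with the same key, so equal ciphertext blocks imply equal plaintext blocks.
C1 = C2 = C5 = 52, so P1 = P2 = P5.

P1 = P2 = P5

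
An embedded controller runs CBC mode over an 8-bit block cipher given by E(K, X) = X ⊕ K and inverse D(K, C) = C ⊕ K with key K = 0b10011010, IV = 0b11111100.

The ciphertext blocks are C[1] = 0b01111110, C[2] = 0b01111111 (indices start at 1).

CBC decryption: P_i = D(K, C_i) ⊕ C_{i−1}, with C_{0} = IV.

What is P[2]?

P[2] = 0b10011011

P[2]: D(K, 0b01111111) = 0b11100101; 0b11100101 ⊕ 0b01111110 = 0b10011011.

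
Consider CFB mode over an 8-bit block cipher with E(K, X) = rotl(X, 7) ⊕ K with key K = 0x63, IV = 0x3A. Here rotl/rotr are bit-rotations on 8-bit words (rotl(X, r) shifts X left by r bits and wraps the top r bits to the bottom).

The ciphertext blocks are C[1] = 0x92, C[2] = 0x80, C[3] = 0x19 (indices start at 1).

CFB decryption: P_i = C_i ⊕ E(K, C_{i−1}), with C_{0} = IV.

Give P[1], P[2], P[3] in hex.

P[1] = 0xEC, P[2] = 0xAA, P[3] = 0x3A

P[1]: E(K, 0x3A) = 0x7E; 0x92 ⊕ 0x7E = 0xEC.
P[2]: E(K, 0x92) = 0x2A; 0x80 ⊕ 0x2A = 0xAA.
P[3]: E(K, 0x80) = 0x23; 0x19 ⊕ 0x23 = 0x3A.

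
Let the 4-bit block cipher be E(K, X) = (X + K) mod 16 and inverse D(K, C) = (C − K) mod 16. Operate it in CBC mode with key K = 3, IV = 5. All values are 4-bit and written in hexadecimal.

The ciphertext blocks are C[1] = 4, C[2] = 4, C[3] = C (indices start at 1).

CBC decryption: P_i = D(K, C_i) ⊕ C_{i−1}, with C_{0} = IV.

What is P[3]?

P[3]: D(K, C) = 9; 9 ⊕ 4 = D.

P[3] = D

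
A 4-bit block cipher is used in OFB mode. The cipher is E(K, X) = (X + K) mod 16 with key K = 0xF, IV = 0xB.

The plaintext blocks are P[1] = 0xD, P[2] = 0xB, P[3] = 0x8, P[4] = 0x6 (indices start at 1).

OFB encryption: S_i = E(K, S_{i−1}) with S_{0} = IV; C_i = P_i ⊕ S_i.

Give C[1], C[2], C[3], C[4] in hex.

C[1]: S = E(K, 0xB) = 0xA; 0xD ⊕ 0xA = 0x7.
C[2]: S = E(K, 0xA) = 0x9; 0xB ⊕ 0x9 = 0x2.
C[3]: S = E(K, 0x9) = 0x8; 0x8 ⊕ 0x8 = 0x0.
C[4]: S = E(K, 0x8) = 0x7; 0x6 ⊕ 0x7 = 0x1.

C[1] = 0x7, C[2] = 0x2, C[3] = 0x0, C[4] = 0x1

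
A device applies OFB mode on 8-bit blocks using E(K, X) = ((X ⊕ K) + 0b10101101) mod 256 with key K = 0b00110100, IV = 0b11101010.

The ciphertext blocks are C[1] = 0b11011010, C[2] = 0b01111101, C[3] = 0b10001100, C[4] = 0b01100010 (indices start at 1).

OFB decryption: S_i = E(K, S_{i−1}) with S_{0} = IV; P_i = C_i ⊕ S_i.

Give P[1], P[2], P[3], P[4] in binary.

P[1] = 0b01010001, P[2] = 0b00010001, P[3] = 0b10001001, P[4] = 0b10111100

P[1]: S = E(K, 0b11101010) = 0b10001011; 0b11011010 ⊕ 0b10001011 = 0b01010001.
P[2]: S = E(K, 0b10001011) = 0b01101100; 0b01111101 ⊕ 0b01101100 = 0b00010001.
P[3]: S = E(K, 0b01101100) = 0b00000101; 0b10001100 ⊕ 0b00000101 = 0b10001001.
P[4]: S = E(K, 0b00000101) = 0b11011110; 0b01100010 ⊕ 0b11011110 = 0b10111100.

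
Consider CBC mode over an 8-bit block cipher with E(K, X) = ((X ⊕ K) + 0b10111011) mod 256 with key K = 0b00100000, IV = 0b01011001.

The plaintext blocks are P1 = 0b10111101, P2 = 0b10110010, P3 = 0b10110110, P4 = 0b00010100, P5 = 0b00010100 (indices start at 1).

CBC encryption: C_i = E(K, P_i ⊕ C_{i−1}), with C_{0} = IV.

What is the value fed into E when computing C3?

C1: P1 ⊕ 0b01011001 = 0b11100100; E(K, 0b11100100) = 0b01111111.
C2: P2 ⊕ 0b01111111 = 0b11001101; E(K, 0b11001101) = 0b10101000.
C3: P3 ⊕ 0b10101000 = 0b00011110; E(K, 0b00011110) = 0b11111001.
So the input to E for block 3 is 0b00011110.

0b00011110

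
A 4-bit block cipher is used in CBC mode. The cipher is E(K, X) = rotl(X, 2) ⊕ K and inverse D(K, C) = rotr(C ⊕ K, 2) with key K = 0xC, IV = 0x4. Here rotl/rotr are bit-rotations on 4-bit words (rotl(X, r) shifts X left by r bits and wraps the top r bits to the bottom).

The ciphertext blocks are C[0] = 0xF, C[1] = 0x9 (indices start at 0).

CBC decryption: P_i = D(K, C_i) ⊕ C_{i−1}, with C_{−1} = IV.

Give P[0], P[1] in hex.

P[0] = 0x8, P[1] = 0xA

P[0]: D(K, 0xF) = 0xC; 0xC ⊕ 0x4 = 0x8.
P[1]: D(K, 0x9) = 0x5; 0x5 ⊕ 0xF = 0xA.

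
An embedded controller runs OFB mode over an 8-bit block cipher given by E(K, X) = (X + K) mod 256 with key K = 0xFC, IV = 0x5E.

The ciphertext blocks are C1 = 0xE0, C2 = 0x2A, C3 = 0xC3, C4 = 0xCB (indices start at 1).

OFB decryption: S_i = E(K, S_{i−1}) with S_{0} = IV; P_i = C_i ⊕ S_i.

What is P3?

P3 = 0x91

P1: S = E(K, 0x5E) = 0x5A; 0xE0 ⊕ 0x5A = 0xBA.
P2: S = E(K, 0x5A) = 0x56; 0x2A ⊕ 0x56 = 0x7C.
P3: S = E(K, 0x56) = 0x52; 0xC3 ⊕ 0x52 = 0x91.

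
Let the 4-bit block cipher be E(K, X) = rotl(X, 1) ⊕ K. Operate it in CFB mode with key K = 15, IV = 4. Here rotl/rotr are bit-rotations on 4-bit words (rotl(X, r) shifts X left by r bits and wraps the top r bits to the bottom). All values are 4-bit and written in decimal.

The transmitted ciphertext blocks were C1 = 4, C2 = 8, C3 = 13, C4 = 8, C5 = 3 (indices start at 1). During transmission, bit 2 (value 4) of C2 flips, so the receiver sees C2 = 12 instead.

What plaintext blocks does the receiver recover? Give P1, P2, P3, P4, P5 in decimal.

CFB decryption: P_i = C_i ⊕ E(K, C_{i−1}), with C_{0} = IV.
Only C2 changed, to 12. In CFB, a change in C_i flips the same bit in P_i and garbles P_{i+1}. Decrypting the received ciphertext:
P1: E(K, 4) = 7; 4 ⊕ 7 = 3.
P2: E(K, 4) = 7; 12 ⊕ 7 = 11.
P3: E(K, 12) = 6; 13 ⊕ 6 = 11.
P4: E(K, 13) = 4; 8 ⊕ 4 = 12.
P5: E(K, 8) = 14; 3 ⊕ 14 = 13.
Blocks that differ from the original plaintext: P2, P3.

P1 = 3, P2 = 11, P3 = 11, P4 = 12, P5 = 13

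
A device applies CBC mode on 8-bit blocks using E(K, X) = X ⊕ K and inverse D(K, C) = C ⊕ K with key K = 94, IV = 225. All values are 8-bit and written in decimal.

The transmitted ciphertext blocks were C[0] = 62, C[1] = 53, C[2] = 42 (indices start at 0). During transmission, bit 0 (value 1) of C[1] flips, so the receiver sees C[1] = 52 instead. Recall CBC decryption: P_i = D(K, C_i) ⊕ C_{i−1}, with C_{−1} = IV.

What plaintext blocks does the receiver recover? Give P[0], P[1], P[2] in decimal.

Only C[1] changed, to 52. In CBC, a change in C_i garbles P_i and flips the same bit in P_{i+1}. Decrypting the received ciphertext:
P[0]: D(K, 62) = 96; 96 ⊕ 225 = 129.
P[1]: D(K, 52) = 106; 106 ⊕ 62 = 84.
P[2]: D(K, 42) = 116; 116 ⊕ 52 = 64.
Blocks that differ from the original plaintext: P[1], P[2].

P[0] = 129, P[1] = 84, P[2] = 64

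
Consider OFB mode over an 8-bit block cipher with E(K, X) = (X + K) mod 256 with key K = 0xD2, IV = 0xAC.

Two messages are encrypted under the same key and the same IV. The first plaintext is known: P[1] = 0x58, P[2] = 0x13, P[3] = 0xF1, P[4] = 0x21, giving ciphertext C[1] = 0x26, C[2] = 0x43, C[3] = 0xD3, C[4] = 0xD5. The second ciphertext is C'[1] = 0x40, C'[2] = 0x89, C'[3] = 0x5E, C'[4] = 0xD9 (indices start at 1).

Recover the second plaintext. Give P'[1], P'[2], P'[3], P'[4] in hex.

P'[1] = 0x3E, P'[2] = 0xD9, P'[3] = 0x7C, P'[4] = 0x2D

In OFB with a reused IV, both messages share the same keystream S_i, so C_i ⊕ C'_i = P_i ⊕ P'_i and thus P'_i = P_i ⊕ C_i ⊕ C'_i.
P'[1]: 0x58 ⊕ 0x26 ⊕ 0x40 = 0x3E.
P'[2]: 0x13 ⊕ 0x43 ⊕ 0x89 = 0xD9.
P'[3]: 0xF1 ⊕ 0xD3 ⊕ 0x5E = 0x7C.
P'[4]: 0x21 ⊕ 0xD5 ⊕ 0xD9 = 0x2D.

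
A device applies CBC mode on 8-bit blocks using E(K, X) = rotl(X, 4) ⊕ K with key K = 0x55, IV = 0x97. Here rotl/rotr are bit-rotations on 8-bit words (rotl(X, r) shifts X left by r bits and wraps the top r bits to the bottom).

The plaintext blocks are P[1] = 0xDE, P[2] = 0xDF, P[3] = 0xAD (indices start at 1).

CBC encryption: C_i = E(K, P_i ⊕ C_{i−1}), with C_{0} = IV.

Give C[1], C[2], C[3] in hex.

C[1] = 0xC1, C[2] = 0xB4, C[3] = 0xC4

C[1]: P[1] ⊕ 0x97 = 0x49; E(K, 0x49) = 0xC1.
C[2]: P[2] ⊕ 0xC1 = 0x1E; E(K, 0x1E) = 0xB4.
C[3]: P[3] ⊕ 0xB4 = 0x19; E(K, 0x19) = 0xC4.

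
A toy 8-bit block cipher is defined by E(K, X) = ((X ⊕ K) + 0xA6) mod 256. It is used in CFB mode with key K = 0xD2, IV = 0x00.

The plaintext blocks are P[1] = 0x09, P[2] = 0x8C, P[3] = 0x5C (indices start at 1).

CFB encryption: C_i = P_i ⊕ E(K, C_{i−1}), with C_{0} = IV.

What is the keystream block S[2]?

0x49

C[1]: E(K, 0x00) = 0x78; 0x09 ⊕ 0x78 = 0x71.
C[2]: E(K, 0x71) = 0x49; 0x8C ⊕ 0x49 = 0xC5.
So S[2] = 0x49.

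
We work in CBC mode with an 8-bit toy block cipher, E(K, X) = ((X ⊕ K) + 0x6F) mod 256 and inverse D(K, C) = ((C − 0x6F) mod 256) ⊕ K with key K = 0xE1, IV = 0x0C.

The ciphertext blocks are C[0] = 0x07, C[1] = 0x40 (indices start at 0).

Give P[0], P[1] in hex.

CBC decryption: P_i = D(K, C_i) ⊕ C_{i−1}, with C_{−1} = IV.
P[0]: D(K, 0x07) = 0x79; 0x79 ⊕ 0x0C = 0x75.
P[1]: D(K, 0x40) = 0x30; 0x30 ⊕ 0x07 = 0x37.

P[0] = 0x75, P[1] = 0x37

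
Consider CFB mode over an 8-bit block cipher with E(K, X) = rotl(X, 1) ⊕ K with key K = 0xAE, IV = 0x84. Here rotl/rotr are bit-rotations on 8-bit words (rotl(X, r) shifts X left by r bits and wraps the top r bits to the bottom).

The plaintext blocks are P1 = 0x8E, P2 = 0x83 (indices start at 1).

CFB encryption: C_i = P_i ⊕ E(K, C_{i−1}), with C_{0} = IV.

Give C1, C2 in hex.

C1: E(K, 0x84) = 0xA7; 0x8E ⊕ 0xA7 = 0x29.
C2: E(K, 0x29) = 0xFC; 0x83 ⊕ 0xFC = 0x7F.

C1 = 0x29, C2 = 0x7F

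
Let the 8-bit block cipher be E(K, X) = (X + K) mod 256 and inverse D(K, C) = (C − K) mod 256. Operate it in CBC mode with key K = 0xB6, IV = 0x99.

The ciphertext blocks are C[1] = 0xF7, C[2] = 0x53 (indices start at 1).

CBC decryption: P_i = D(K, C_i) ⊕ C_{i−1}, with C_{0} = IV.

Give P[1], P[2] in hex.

P[1]: D(K, 0xF7) = 0x41; 0x41 ⊕ 0x99 = 0xD8.
P[2]: D(K, 0x53) = 0x9D; 0x9D ⊕ 0xF7 = 0x6A.

P[1] = 0xD8, P[2] = 0x6A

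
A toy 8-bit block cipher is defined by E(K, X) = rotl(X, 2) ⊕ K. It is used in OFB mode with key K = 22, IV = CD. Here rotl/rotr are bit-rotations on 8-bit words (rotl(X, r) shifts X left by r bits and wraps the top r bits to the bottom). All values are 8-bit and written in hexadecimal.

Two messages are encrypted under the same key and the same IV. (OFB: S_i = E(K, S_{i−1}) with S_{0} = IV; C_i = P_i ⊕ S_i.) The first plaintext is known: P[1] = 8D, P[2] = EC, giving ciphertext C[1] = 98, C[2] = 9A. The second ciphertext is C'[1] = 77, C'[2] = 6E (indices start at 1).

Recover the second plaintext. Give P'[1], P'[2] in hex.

In OFB with a reused IV, both messages share the same keystream S_i, so C_i ⊕ C'_i = P_i ⊕ P'_i and thus P'_i = P_i ⊕ C_i ⊕ C'_i.
P'[1]: 8D ⊕ 98 ⊕ 77 = 62.
P'[2]: EC ⊕ 9A ⊕ 6E = 18.

P'[1] = 62, P'[2] = 18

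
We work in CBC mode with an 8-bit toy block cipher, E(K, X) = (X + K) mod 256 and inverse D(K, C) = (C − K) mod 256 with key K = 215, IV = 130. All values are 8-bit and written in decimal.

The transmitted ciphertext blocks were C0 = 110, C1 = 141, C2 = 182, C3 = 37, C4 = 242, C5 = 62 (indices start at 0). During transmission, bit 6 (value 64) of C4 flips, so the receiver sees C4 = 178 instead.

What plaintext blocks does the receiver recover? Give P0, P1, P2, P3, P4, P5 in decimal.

P0 = 21, P1 = 216, P2 = 82, P3 = 248, P4 = 254, P5 = 213

CBC decryption: P_i = D(K, C_i) ⊕ C_{i−1}, with C_{−1} = IV.
Only C4 changed, to 178. In CBC, a change in C_i garbles P_i and flips the same bit in P_{i+1}. Decrypting the received ciphertext:
P0: D(K, 110) = 151; 151 ⊕ 130 = 21.
P1: D(K, 141) = 182; 182 ⊕ 110 = 216.
P2: D(K, 182) = 223; 223 ⊕ 141 = 82.
P3: D(K, 37) = 78; 78 ⊕ 182 = 248.
P4: D(K, 178) = 219; 219 ⊕ 37 = 254.
P5: D(K, 62) = 103; 103 ⊕ 178 = 213.
Blocks that differ from the original plaintext: P4, P5.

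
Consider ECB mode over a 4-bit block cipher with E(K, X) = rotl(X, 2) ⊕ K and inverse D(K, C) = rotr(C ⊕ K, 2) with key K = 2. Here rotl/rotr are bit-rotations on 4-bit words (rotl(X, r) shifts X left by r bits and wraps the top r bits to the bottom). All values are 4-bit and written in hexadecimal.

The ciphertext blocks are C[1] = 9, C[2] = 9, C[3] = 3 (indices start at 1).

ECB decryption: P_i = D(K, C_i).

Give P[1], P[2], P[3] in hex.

P[1]: D(K, 9) = E.
P[2]: D(K, 9) = E.
P[3]: D(K, 3) = 4.

P[1] = E, P[2] = E, P[3] = 4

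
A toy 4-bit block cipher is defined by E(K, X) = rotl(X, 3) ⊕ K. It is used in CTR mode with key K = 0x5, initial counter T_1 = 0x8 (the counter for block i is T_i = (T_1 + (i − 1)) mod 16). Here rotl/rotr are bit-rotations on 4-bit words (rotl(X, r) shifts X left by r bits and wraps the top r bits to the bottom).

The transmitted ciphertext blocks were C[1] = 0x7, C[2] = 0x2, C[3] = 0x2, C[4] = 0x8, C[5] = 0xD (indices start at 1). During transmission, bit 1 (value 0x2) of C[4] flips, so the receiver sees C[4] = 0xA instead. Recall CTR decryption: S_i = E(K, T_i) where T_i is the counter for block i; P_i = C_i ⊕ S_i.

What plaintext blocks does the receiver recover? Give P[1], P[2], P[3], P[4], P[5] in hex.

P[1] = 0x6, P[2] = 0xB, P[3] = 0x2, P[4] = 0x2, P[5] = 0xE

Only C[4] changed, to 0xA. In CTR, a change in C_i flips the same bit in P_i only; the keystream is unaffected. Decrypting the received ciphertext:
P[1]: T = 0x8, S = E(K, T) = 0x1; 0x7 ⊕ 0x1 = 0x6.
P[2]: T = 0x9, S = E(K, T) = 0x9; 0x2 ⊕ 0x9 = 0xB.
P[3]: T = 0xA, S = E(K, T) = 0x0; 0x2 ⊕ 0x0 = 0x2.
P[4]: T = 0xB, S = E(K, T) = 0x8; 0xA ⊕ 0x8 = 0x2.
P[5]: T = 0xC, S = E(K, T) = 0x3; 0xD ⊕ 0x3 = 0xE.
Blocks that differ from the original plaintext: P[4].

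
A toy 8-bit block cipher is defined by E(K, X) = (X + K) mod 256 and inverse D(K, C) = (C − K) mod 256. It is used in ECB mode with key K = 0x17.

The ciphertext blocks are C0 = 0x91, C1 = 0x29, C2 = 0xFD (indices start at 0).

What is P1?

ECB decryption: P_i = D(K, C_i).
P1: D(K, 0x29) = 0x12.

P1 = 0x12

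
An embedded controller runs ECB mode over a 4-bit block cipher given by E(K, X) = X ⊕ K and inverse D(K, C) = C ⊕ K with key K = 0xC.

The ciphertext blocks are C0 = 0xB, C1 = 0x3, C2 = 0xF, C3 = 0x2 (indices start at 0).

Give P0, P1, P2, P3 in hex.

P0 = 0x7, P1 = 0xF, P2 = 0x3, P3 = 0xE

ECB decryption: P_i = D(K, C_i).
P0: D(K, 0xB) = 0x7.
P1: D(K, 0x3) = 0xF.
P2: D(K, 0xF) = 0x3.
P3: D(K, 0x2) = 0xE.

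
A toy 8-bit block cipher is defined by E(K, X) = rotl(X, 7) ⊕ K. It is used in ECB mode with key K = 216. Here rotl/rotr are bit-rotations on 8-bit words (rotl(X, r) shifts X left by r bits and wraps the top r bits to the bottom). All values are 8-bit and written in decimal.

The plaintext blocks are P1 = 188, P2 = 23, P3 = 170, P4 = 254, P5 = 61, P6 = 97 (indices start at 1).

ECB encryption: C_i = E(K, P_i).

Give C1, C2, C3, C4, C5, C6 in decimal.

C1: E(K, 188) = 134.
C2: E(K, 23) = 83.
C3: E(K, 170) = 141.
C4: E(K, 254) = 167.
C5: E(K, 61) = 70.
C6: E(K, 97) = 104.

C1 = 134, C2 = 83, C3 = 141, C4 = 167, C5 = 70, C6 = 104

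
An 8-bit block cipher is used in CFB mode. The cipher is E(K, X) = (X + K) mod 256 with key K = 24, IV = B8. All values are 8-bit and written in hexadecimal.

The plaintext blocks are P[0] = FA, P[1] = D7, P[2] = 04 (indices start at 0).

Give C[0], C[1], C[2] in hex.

CFB encryption: C_i = P_i ⊕ E(K, C_{i−1}), with C_{−1} = IV.
C[0]: E(K, B8) = DC; FA ⊕ DC = 26.
C[1]: E(K, 26) = 4A; D7 ⊕ 4A = 9D.
C[2]: E(K, 9D) = C1; 04 ⊕ C1 = C5.

C[0] = 26, C[1] = 9D, C[2] = C5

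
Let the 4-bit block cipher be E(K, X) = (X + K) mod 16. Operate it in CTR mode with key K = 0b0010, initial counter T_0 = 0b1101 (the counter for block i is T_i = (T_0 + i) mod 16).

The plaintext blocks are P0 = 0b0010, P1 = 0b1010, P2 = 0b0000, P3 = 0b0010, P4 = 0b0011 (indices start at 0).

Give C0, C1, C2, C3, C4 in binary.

CTR encryption: S_i = E(K, T_i) where T_i is the counter for block i; C_i = P_i ⊕ S_i.
C0: T = 0b1101, S = E(K, T) = 0b1111; 0b0010 ⊕ 0b1111 = 0b1101.
C1: T = 0b1110, S = E(K, T) = 0b0000; 0b1010 ⊕ 0b0000 = 0b1010.
C2: T = 0b1111, S = E(K, T) = 0b0001; 0b0000 ⊕ 0b0001 = 0b0001.
C3: T = 0b0000, S = E(K, T) = 0b0010; 0b0010 ⊕ 0b0010 = 0b0000.
C4: T = 0b0001, S = E(K, T) = 0b0011; 0b0011 ⊕ 0b0011 = 0b0000.

C0 = 0b1101, C1 = 0b1010, C2 = 0b0001, C3 = 0b0000, C4 = 0b0000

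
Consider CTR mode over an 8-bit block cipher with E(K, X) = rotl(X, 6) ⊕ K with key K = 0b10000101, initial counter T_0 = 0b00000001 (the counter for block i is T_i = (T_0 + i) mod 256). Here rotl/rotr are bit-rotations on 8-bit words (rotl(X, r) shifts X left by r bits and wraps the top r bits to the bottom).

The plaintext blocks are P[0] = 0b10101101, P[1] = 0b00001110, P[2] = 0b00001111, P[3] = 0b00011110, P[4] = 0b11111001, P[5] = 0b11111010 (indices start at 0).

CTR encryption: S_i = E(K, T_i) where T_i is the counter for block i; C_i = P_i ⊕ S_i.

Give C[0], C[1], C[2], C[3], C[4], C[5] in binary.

C[0]: T = 0b00000001, S = E(K, T) = 0b11000101; 0b10101101 ⊕ 0b11000101 = 0b01101000.
C[1]: T = 0b00000010, S = E(K, T) = 0b00000101; 0b00001110 ⊕ 0b00000101 = 0b00001011.
C[2]: T = 0b00000011, S = E(K, T) = 0b01000101; 0b00001111 ⊕ 0b01000101 = 0b01001010.
C[3]: T = 0b00000100, S = E(K, T) = 0b10000100; 0b00011110 ⊕ 0b10000100 = 0b10011010.
C[4]: T = 0b00000101, S = E(K, T) = 0b11000100; 0b11111001 ⊕ 0b11000100 = 0b00111101.
C[5]: T = 0b00000110, S = E(K, T) = 0b00000100; 0b11111010 ⊕ 0b00000100 = 0b11111110.

C[0] = 0b01101000, C[1] = 0b00001011, C[2] = 0b01001010, C[3] = 0b10011010, C[4] = 0b00111101, C[5] = 0b11111110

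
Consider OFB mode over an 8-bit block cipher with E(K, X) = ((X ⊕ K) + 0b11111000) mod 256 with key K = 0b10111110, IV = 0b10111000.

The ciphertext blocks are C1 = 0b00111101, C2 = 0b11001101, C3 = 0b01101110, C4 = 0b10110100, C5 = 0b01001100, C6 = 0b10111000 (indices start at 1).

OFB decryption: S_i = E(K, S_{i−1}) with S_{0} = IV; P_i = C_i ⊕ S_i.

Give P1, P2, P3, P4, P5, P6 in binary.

P1: S = E(K, 0b10111000) = 0b11111110; 0b00111101 ⊕ 0b11111110 = 0b11000011.
P2: S = E(K, 0b11111110) = 0b00111000; 0b11001101 ⊕ 0b00111000 = 0b11110101.
P3: S = E(K, 0b00111000) = 0b01111110; 0b01101110 ⊕ 0b01111110 = 0b00010000.
P4: S = E(K, 0b01111110) = 0b10111000; 0b10110100 ⊕ 0b10111000 = 0b00001100.
P5: S = E(K, 0b10111000) = 0b11111110; 0b01001100 ⊕ 0b11111110 = 0b10110010.
P6: S = E(K, 0b11111110) = 0b00111000; 0b10111000 ⊕ 0b00111000 = 0b10000000.

P1 = 0b11000011, P2 = 0b11110101, P3 = 0b00010000, P4 = 0b00001100, P5 = 0b10110010, P6 = 0b10000000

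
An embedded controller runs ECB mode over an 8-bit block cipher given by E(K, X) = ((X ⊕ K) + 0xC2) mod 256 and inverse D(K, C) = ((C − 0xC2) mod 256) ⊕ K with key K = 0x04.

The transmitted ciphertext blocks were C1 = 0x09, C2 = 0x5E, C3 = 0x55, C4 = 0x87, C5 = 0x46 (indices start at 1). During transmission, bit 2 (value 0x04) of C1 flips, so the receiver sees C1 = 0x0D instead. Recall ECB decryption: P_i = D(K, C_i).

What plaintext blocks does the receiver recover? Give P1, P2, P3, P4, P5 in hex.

Only C1 changed, to 0x0D. In ECB, a change in C_i affects only P_i. Decrypting the received ciphertext:
P1: D(K, 0x0D) = 0x4F.
P2: D(K, 0x5E) = 0x98.
P3: D(K, 0x55) = 0x97.
P4: D(K, 0x87) = 0xC1.
P5: D(K, 0x46) = 0x80.
Blocks that differ from the original plaintext: P1.

P1 = 0x4F, P2 = 0x98, P3 = 0x97, P4 = 0xC1, P5 = 0x80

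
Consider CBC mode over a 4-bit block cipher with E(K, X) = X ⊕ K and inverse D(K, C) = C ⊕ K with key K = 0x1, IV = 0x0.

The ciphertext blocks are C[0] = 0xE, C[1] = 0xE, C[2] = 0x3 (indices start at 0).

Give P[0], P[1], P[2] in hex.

P[0] = 0xF, P[1] = 0x1, P[2] = 0xC

CBC decryption: P_i = D(K, C_i) ⊕ C_{i−1}, with C_{−1} = IV.
P[0]: D(K, 0xE) = 0xF; 0xF ⊕ 0x0 = 0xF.
P[1]: D(K, 0xE) = 0xF; 0xF ⊕ 0xE = 0x1.
P[2]: D(K, 0x3) = 0x2; 0x2 ⊕ 0xE = 0xC.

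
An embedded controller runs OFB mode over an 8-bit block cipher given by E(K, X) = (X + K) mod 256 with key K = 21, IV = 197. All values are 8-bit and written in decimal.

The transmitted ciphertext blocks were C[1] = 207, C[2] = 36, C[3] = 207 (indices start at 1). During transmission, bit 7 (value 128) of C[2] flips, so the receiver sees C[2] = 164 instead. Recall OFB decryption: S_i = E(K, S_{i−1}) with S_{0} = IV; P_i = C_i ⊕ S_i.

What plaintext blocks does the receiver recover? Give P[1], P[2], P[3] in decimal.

P[1] = 21, P[2] = 75, P[3] = 203

Only C[2] changed, to 164. In OFB, a change in C_i flips the same bit in P_i only; the keystream is unaffected. Decrypting the received ciphertext:
P[1]: S = E(K, 197) = 218; 207 ⊕ 218 = 21.
P[2]: S = E(K, 218) = 239; 164 ⊕ 239 = 75.
P[3]: S = E(K, 239) = 4; 207 ⊕ 4 = 203.
Blocks that differ from the original plaintext: P[2].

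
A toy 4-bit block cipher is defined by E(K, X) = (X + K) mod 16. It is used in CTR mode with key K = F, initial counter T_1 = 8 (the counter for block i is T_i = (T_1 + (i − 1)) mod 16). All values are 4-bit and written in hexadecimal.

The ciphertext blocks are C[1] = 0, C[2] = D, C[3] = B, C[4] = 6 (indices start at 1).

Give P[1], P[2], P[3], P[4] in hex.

P[1] = 7, P[2] = 5, P[3] = 2, P[4] = C

CTR decryption: S_i = E(K, T_i) where T_i is the counter for block i; P_i = C_i ⊕ S_i.
P[1]: T = 8, S = E(K, T) = 7; 0 ⊕ 7 = 7.
P[2]: T = 9, S = E(K, T) = 8; D ⊕ 8 = 5.
P[3]: T = A, S = E(K, T) = 9; B ⊕ 9 = 2.
P[4]: T = B, S = E(K, T) = A; 6 ⊕ A = C.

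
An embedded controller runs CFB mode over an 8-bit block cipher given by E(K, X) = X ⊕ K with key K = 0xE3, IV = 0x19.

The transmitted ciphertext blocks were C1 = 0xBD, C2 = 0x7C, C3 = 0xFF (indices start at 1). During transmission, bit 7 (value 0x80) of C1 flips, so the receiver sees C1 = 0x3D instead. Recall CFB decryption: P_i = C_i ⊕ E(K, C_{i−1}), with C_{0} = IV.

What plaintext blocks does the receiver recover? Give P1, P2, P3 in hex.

Only C1 changed, to 0x3D. In CFB, a change in C_i flips the same bit in P_i and garbles P_{i+1}. Decrypting the received ciphertext:
P1: E(K, 0x19) = 0xFA; 0x3D ⊕ 0xFA = 0xC7.
P2: E(K, 0x3D) = 0xDE; 0x7C ⊕ 0xDE = 0xA2.
P3: E(K, 0x7C) = 0x9F; 0xFF ⊕ 0x9F = 0x60.
Blocks that differ from the original plaintext: P1, P2.

P1 = 0xC7, P2 = 0xA2, P3 = 0x60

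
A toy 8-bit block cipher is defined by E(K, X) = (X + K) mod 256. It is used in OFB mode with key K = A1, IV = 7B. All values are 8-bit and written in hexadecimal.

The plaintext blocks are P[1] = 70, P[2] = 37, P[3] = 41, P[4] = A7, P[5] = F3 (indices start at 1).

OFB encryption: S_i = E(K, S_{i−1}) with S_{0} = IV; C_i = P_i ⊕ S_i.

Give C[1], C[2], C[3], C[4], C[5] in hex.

C[1] = 6C, C[2] = 8A, C[3] = 1F, C[4] = 58, C[5] = 53

C[1]: S = E(K, 7B) = 1C; 70 ⊕ 1C = 6C.
C[2]: S = E(K, 1C) = BD; 37 ⊕ BD = 8A.
C[3]: S = E(K, BD) = 5E; 41 ⊕ 5E = 1F.
C[4]: S = E(K, 5E) = FF; A7 ⊕ FF = 58.
C[5]: S = E(K, FF) = A0; F3 ⊕ A0 = 53.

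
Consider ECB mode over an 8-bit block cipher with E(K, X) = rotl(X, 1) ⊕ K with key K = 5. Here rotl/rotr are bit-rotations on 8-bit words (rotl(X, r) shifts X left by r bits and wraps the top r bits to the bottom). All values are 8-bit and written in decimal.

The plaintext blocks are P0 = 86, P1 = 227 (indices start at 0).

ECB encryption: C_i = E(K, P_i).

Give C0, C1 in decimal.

C0 = 169, C1 = 194

C0: E(K, 86) = 169.
C1: E(K, 227) = 194.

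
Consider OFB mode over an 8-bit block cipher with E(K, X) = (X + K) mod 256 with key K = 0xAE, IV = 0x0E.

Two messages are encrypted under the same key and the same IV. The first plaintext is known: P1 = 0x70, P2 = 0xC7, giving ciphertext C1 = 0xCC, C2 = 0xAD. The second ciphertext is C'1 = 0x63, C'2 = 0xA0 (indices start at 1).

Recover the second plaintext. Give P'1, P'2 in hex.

In OFB with a reused IV, both messages share the same keystream S_i, so C_i ⊕ C'_i = P_i ⊕ P'_i and thus P'_i = P_i ⊕ C_i ⊕ C'_i.
P'1: 0x70 ⊕ 0xCC ⊕ 0x63 = 0xDF.
P'2: 0xC7 ⊕ 0xAD ⊕ 0xA0 = 0xCA.

P'1 = 0xDF, P'2 = 0xCA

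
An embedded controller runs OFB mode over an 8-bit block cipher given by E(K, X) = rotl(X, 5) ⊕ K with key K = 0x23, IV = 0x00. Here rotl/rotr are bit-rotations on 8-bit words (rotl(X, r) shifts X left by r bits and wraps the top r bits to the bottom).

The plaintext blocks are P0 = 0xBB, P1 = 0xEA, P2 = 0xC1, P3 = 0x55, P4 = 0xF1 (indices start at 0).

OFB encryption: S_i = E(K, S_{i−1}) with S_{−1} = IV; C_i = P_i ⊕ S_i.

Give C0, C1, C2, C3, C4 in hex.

C0: S = E(K, 0x00) = 0x23; 0xBB ⊕ 0x23 = 0x98.
C1: S = E(K, 0x23) = 0x47; 0xEA ⊕ 0x47 = 0xAD.
C2: S = E(K, 0x47) = 0xCB; 0xC1 ⊕ 0xCB = 0x0A.
C3: S = E(K, 0xCB) = 0x5A; 0x55 ⊕ 0x5A = 0x0F.
C4: S = E(K, 0x5A) = 0x68; 0xF1 ⊕ 0x68 = 0x99.

C0 = 0x98, C1 = 0xAD, C2 = 0x0A, C3 = 0x0F, C4 = 0x99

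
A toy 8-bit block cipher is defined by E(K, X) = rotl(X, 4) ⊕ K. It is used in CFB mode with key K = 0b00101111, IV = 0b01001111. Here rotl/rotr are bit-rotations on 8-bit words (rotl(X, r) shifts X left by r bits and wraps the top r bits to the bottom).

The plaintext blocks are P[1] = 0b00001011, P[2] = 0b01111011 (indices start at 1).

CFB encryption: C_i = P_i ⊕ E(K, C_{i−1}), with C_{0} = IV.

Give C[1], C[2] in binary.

C[1] = 0b11010000, C[2] = 0b01011001

C[1]: E(K, 0b01001111) = 0b11011011; 0b00001011 ⊕ 0b11011011 = 0b11010000.
C[2]: E(K, 0b11010000) = 0b00100010; 0b01111011 ⊕ 0b00100010 = 0b01011001.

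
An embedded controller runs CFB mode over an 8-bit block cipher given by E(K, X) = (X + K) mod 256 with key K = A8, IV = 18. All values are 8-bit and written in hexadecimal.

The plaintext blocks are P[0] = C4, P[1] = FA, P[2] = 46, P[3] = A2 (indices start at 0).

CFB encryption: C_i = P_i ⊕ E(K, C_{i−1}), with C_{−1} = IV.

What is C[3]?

C[0]: E(K, 18) = C0; C4 ⊕ C0 = 04.
C[1]: E(K, 04) = AC; FA ⊕ AC = 56.
C[2]: E(K, 56) = FE; 46 ⊕ FE = B8.
C[3]: E(K, B8) = 60; A2 ⊕ 60 = C2.

C[3] = C2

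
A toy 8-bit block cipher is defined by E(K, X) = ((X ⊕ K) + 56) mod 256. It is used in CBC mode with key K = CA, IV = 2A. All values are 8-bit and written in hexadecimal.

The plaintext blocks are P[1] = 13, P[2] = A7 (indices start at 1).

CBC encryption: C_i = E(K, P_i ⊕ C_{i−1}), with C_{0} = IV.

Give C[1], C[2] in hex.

C[1] = 49, C[2] = 7A

C[1]: P[1] ⊕ 2A = 39; E(K, 39) = 49.
C[2]: P[2] ⊕ 49 = EE; E(K, EE) = 7A.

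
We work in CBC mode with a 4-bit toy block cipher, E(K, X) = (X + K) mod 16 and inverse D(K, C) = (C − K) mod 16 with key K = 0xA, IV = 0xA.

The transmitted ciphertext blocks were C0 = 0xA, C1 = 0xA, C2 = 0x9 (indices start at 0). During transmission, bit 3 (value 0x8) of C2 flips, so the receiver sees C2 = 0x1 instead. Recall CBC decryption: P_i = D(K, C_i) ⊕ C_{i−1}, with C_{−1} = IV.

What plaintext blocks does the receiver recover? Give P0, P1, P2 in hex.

Only C2 changed, to 0x1. In CBC, a change in C_i garbles P_i and flips the same bit in P_{i+1}. Decrypting the received ciphertext:
P0: D(K, 0xA) = 0x0; 0x0 ⊕ 0xA = 0xA.
P1: D(K, 0xA) = 0x0; 0x0 ⊕ 0xA = 0xA.
P2: D(K, 0x1) = 0x7; 0x7 ⊕ 0xA = 0xD.
Blocks that differ from the original plaintext: P2.

P0 = 0xA, P1 = 0xA, P2 = 0xD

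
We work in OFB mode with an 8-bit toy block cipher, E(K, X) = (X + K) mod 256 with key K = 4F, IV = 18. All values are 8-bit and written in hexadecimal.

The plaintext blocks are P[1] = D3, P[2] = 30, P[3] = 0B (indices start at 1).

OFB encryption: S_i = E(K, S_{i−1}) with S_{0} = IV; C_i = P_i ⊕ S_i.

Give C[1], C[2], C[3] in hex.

C[1] = B4, C[2] = 86, C[3] = 0E

C[1]: S = E(K, 18) = 67; D3 ⊕ 67 = B4.
C[2]: S = E(K, 67) = B6; 30 ⊕ B6 = 86.
C[3]: S = E(K, B6) = 05; 0B ⊕ 05 = 0E.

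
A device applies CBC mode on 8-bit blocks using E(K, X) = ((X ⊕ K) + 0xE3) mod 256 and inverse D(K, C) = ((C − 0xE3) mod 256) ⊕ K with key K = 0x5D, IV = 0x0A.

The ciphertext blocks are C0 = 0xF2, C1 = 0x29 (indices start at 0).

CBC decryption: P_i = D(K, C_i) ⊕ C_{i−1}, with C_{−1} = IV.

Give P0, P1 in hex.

P0 = 0x58, P1 = 0xE9

P0: D(K, 0xF2) = 0x52; 0x52 ⊕ 0x0A = 0x58.
P1: D(K, 0x29) = 0x1B; 0x1B ⊕ 0xF2 = 0xE9.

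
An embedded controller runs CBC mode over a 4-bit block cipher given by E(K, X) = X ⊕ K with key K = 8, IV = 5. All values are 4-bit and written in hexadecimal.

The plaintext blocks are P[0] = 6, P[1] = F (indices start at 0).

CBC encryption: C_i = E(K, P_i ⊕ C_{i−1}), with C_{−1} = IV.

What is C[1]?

C[1] = C

C[0]: P[0] ⊕ 5 = 3; E(K, 3) = B.
C[1]: P[1] ⊕ B = 4; E(K, 4) = C.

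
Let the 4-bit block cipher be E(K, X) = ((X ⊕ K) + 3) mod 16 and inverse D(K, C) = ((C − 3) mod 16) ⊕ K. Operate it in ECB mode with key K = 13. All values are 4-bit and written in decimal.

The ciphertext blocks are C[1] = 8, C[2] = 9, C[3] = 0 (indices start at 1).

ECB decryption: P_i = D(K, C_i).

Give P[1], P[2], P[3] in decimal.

P[1] = 8, P[2] = 11, P[3] = 0

P[1]: D(K, 8) = 8.
P[2]: D(K, 9) = 11.
P[3]: D(K, 0) = 0.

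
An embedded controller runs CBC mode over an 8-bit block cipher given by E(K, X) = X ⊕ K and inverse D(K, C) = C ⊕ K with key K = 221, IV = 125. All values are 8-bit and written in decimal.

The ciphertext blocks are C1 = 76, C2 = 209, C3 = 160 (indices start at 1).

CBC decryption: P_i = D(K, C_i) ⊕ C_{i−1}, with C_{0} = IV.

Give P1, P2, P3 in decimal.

P1 = 236, P2 = 64, P3 = 172

P1: D(K, 76) = 145; 145 ⊕ 125 = 236.
P2: D(K, 209) = 12; 12 ⊕ 76 = 64.
P3: D(K, 160) = 125; 125 ⊕ 209 = 172.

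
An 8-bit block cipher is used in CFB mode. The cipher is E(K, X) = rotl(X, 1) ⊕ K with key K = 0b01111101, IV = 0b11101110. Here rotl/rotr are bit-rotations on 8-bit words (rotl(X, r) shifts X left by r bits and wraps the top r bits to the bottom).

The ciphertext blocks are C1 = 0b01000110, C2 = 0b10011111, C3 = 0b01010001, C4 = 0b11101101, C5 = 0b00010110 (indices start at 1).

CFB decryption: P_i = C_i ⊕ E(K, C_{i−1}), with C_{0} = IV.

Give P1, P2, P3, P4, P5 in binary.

P1 = 0b11100110, P2 = 0b01101110, P3 = 0b00010011, P4 = 0b00110010, P5 = 0b10110000

P1: E(K, 0b11101110) = 0b10100000; 0b01000110 ⊕ 0b10100000 = 0b11100110.
P2: E(K, 0b01000110) = 0b11110001; 0b10011111 ⊕ 0b11110001 = 0b01101110.
P3: E(K, 0b10011111) = 0b01000010; 0b01010001 ⊕ 0b01000010 = 0b00010011.
P4: E(K, 0b01010001) = 0b11011111; 0b11101101 ⊕ 0b11011111 = 0b00110010.
P5: E(K, 0b11101101) = 0b10100110; 0b00010110 ⊕ 0b10100110 = 0b10110000.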